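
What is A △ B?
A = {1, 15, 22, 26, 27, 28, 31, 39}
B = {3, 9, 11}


Set A = {1, 15, 22, 26, 27, 28, 31, 39}
Set B = {3, 9, 11}
A △ B = (A \ B) ∪ (B \ A)
Elements in A but not B: {1, 15, 22, 26, 27, 28, 31, 39}
Elements in B but not A: {3, 9, 11}
A △ B = {1, 3, 9, 11, 15, 22, 26, 27, 28, 31, 39}

{1, 3, 9, 11, 15, 22, 26, 27, 28, 31, 39}


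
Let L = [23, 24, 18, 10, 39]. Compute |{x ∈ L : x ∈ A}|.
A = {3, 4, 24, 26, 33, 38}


Set A = {3, 4, 24, 26, 33, 38}
Candidates: [23, 24, 18, 10, 39]
Check each candidate:
23 ∉ A, 24 ∈ A, 18 ∉ A, 10 ∉ A, 39 ∉ A
Count of candidates in A: 1

1


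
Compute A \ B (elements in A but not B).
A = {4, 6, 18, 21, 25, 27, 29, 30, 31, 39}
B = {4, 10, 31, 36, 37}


Set A = {4, 6, 18, 21, 25, 27, 29, 30, 31, 39}
Set B = {4, 10, 31, 36, 37}
A \ B includes elements in A that are not in B.
Check each element of A:
4 (in B, remove), 6 (not in B, keep), 18 (not in B, keep), 21 (not in B, keep), 25 (not in B, keep), 27 (not in B, keep), 29 (not in B, keep), 30 (not in B, keep), 31 (in B, remove), 39 (not in B, keep)
A \ B = {6, 18, 21, 25, 27, 29, 30, 39}

{6, 18, 21, 25, 27, 29, 30, 39}


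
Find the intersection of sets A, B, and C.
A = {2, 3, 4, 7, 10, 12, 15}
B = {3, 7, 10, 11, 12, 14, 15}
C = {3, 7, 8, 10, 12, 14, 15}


Set A = {2, 3, 4, 7, 10, 12, 15}
Set B = {3, 7, 10, 11, 12, 14, 15}
Set C = {3, 7, 8, 10, 12, 14, 15}
First, A ∩ B = {3, 7, 10, 12, 15}
Then, (A ∩ B) ∩ C = {3, 7, 10, 12, 15}

{3, 7, 10, 12, 15}


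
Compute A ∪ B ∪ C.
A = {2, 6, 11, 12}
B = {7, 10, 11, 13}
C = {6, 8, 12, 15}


Set A = {2, 6, 11, 12}
Set B = {7, 10, 11, 13}
Set C = {6, 8, 12, 15}
First, A ∪ B = {2, 6, 7, 10, 11, 12, 13}
Then, (A ∪ B) ∪ C = {2, 6, 7, 8, 10, 11, 12, 13, 15}

{2, 6, 7, 8, 10, 11, 12, 13, 15}


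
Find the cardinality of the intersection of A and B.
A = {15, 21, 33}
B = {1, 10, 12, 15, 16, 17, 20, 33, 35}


Set A = {15, 21, 33}
Set B = {1, 10, 12, 15, 16, 17, 20, 33, 35}
A ∩ B = {15, 33}
|A ∩ B| = 2

2


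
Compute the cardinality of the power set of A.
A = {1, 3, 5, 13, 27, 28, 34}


Set A = {1, 3, 5, 13, 27, 28, 34}
|A| = 7
The power set P(A) contains all subsets of A.
|P(A)| = 2^|A| = 2^7 = 128

128


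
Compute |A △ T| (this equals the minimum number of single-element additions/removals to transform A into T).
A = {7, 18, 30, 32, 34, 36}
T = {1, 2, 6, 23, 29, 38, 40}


Set A = {7, 18, 30, 32, 34, 36}
Set T = {1, 2, 6, 23, 29, 38, 40}
Elements to remove from A (in A, not in T): {7, 18, 30, 32, 34, 36} → 6 removals
Elements to add to A (in T, not in A): {1, 2, 6, 23, 29, 38, 40} → 7 additions
Total edits = 6 + 7 = 13

13


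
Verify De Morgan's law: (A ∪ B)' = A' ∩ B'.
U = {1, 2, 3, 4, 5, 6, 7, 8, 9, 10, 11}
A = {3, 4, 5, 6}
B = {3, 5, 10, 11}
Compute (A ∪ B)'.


U = {1, 2, 3, 4, 5, 6, 7, 8, 9, 10, 11}
A = {3, 4, 5, 6}, B = {3, 5, 10, 11}
A ∪ B = {3, 4, 5, 6, 10, 11}
(A ∪ B)' = U \ (A ∪ B) = {1, 2, 7, 8, 9}
Verification via A' ∩ B': A' = {1, 2, 7, 8, 9, 10, 11}, B' = {1, 2, 4, 6, 7, 8, 9}
A' ∩ B' = {1, 2, 7, 8, 9} ✓

{1, 2, 7, 8, 9}


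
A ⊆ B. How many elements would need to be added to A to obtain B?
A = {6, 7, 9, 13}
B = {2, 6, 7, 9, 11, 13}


Set A = {6, 7, 9, 13}, |A| = 4
Set B = {2, 6, 7, 9, 11, 13}, |B| = 6
Since A ⊆ B: B \ A = {2, 11}
|B| - |A| = 6 - 4 = 2

2


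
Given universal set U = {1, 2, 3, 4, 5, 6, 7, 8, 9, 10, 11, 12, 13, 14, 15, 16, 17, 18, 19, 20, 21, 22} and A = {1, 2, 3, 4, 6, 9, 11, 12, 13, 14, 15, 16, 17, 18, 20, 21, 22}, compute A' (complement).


Universal set U = {1, 2, 3, 4, 5, 6, 7, 8, 9, 10, 11, 12, 13, 14, 15, 16, 17, 18, 19, 20, 21, 22}
Set A = {1, 2, 3, 4, 6, 9, 11, 12, 13, 14, 15, 16, 17, 18, 20, 21, 22}
A' = U \ A = elements in U but not in A
Checking each element of U:
1 (in A, exclude), 2 (in A, exclude), 3 (in A, exclude), 4 (in A, exclude), 5 (not in A, include), 6 (in A, exclude), 7 (not in A, include), 8 (not in A, include), 9 (in A, exclude), 10 (not in A, include), 11 (in A, exclude), 12 (in A, exclude), 13 (in A, exclude), 14 (in A, exclude), 15 (in A, exclude), 16 (in A, exclude), 17 (in A, exclude), 18 (in A, exclude), 19 (not in A, include), 20 (in A, exclude), 21 (in A, exclude), 22 (in A, exclude)
A' = {5, 7, 8, 10, 19}

{5, 7, 8, 10, 19}


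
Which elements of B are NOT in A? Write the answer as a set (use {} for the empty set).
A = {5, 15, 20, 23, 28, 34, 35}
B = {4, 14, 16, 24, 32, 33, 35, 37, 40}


Set A = {5, 15, 20, 23, 28, 34, 35}
Set B = {4, 14, 16, 24, 32, 33, 35, 37, 40}
Check each element of B against A:
4 ∉ A (include), 14 ∉ A (include), 16 ∉ A (include), 24 ∉ A (include), 32 ∉ A (include), 33 ∉ A (include), 35 ∈ A, 37 ∉ A (include), 40 ∉ A (include)
Elements of B not in A: {4, 14, 16, 24, 32, 33, 37, 40}

{4, 14, 16, 24, 32, 33, 37, 40}


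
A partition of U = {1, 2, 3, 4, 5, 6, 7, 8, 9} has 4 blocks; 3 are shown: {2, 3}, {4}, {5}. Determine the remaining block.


U = {1, 2, 3, 4, 5, 6, 7, 8, 9}
Shown blocks: {2, 3}, {4}, {5}
A partition's blocks are pairwise disjoint and cover U, so the missing block = U \ (union of shown blocks).
Union of shown blocks: {2, 3, 4, 5}
Missing block = U \ (union) = {1, 6, 7, 8, 9}

{1, 6, 7, 8, 9}


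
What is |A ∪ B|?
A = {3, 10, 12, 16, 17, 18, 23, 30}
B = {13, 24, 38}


Set A = {3, 10, 12, 16, 17, 18, 23, 30}, |A| = 8
Set B = {13, 24, 38}, |B| = 3
A ∩ B = {}, |A ∩ B| = 0
|A ∪ B| = |A| + |B| - |A ∩ B| = 8 + 3 - 0 = 11

11


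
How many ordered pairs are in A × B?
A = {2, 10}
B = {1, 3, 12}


Set A = {2, 10} has 2 elements.
Set B = {1, 3, 12} has 3 elements.
|A × B| = |A| × |B| = 2 × 3 = 6

6


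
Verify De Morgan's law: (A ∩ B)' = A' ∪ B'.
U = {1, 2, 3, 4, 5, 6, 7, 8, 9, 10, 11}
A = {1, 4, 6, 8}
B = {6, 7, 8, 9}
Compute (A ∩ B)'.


U = {1, 2, 3, 4, 5, 6, 7, 8, 9, 10, 11}
A = {1, 4, 6, 8}, B = {6, 7, 8, 9}
A ∩ B = {6, 8}
(A ∩ B)' = U \ (A ∩ B) = {1, 2, 3, 4, 5, 7, 9, 10, 11}
Verification via A' ∪ B': A' = {2, 3, 5, 7, 9, 10, 11}, B' = {1, 2, 3, 4, 5, 10, 11}
A' ∪ B' = {1, 2, 3, 4, 5, 7, 9, 10, 11} ✓

{1, 2, 3, 4, 5, 7, 9, 10, 11}


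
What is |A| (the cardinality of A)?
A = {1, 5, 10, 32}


Set A = {1, 5, 10, 32}
Listing elements: 1, 5, 10, 32
Counting: 4 elements
|A| = 4

4


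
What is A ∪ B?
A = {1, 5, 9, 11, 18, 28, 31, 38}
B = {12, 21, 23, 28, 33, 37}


Set A = {1, 5, 9, 11, 18, 28, 31, 38}
Set B = {12, 21, 23, 28, 33, 37}
A ∪ B includes all elements in either set.
Elements from A: {1, 5, 9, 11, 18, 28, 31, 38}
Elements from B not already included: {12, 21, 23, 33, 37}
A ∪ B = {1, 5, 9, 11, 12, 18, 21, 23, 28, 31, 33, 37, 38}

{1, 5, 9, 11, 12, 18, 21, 23, 28, 31, 33, 37, 38}


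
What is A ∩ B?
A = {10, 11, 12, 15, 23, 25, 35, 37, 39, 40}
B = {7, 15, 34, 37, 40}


Set A = {10, 11, 12, 15, 23, 25, 35, 37, 39, 40}
Set B = {7, 15, 34, 37, 40}
A ∩ B includes only elements in both sets.
Check each element of A against B:
10 ✗, 11 ✗, 12 ✗, 15 ✓, 23 ✗, 25 ✗, 35 ✗, 37 ✓, 39 ✗, 40 ✓
A ∩ B = {15, 37, 40}

{15, 37, 40}


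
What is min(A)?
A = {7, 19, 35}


Set A = {7, 19, 35}
Elements in ascending order: 7, 19, 35
The smallest element is 7.

7


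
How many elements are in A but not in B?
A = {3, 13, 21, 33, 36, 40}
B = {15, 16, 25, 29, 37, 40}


Set A = {3, 13, 21, 33, 36, 40}
Set B = {15, 16, 25, 29, 37, 40}
A \ B = {3, 13, 21, 33, 36}
|A \ B| = 5

5


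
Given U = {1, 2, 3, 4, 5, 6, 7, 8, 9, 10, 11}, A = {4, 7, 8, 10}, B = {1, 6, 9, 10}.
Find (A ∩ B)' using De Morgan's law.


U = {1, 2, 3, 4, 5, 6, 7, 8, 9, 10, 11}
A = {4, 7, 8, 10}, B = {1, 6, 9, 10}
A ∩ B = {10}
(A ∩ B)' = U \ (A ∩ B) = {1, 2, 3, 4, 5, 6, 7, 8, 9, 11}
Verification via A' ∪ B': A' = {1, 2, 3, 5, 6, 9, 11}, B' = {2, 3, 4, 5, 7, 8, 11}
A' ∪ B' = {1, 2, 3, 4, 5, 6, 7, 8, 9, 11} ✓

{1, 2, 3, 4, 5, 6, 7, 8, 9, 11}


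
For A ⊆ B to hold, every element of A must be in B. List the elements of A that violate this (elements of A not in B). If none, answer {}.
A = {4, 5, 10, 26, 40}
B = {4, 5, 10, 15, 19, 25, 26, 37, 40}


Set A = {4, 5, 10, 26, 40}
Set B = {4, 5, 10, 15, 19, 25, 26, 37, 40}
Check each element of A against B:
4 ∈ B, 5 ∈ B, 10 ∈ B, 26 ∈ B, 40 ∈ B
Elements of A not in B: {}

{}


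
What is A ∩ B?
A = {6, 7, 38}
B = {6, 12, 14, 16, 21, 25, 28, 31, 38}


Set A = {6, 7, 38}
Set B = {6, 12, 14, 16, 21, 25, 28, 31, 38}
A ∩ B includes only elements in both sets.
Check each element of A against B:
6 ✓, 7 ✗, 38 ✓
A ∩ B = {6, 38}

{6, 38}


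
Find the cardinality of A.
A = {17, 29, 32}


Set A = {17, 29, 32}
Listing elements: 17, 29, 32
Counting: 3 elements
|A| = 3

3


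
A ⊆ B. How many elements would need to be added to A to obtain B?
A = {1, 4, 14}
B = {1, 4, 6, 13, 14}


Set A = {1, 4, 14}, |A| = 3
Set B = {1, 4, 6, 13, 14}, |B| = 5
Since A ⊆ B: B \ A = {6, 13}
|B| - |A| = 5 - 3 = 2

2


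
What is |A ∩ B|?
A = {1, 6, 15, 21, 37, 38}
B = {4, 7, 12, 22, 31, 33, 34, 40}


Set A = {1, 6, 15, 21, 37, 38}
Set B = {4, 7, 12, 22, 31, 33, 34, 40}
A ∩ B = {}
|A ∩ B| = 0

0


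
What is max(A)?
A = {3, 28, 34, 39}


Set A = {3, 28, 34, 39}
Elements in ascending order: 3, 28, 34, 39
The largest element is 39.

39


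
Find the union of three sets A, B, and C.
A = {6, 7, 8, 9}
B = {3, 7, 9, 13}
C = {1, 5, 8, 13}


Set A = {6, 7, 8, 9}
Set B = {3, 7, 9, 13}
Set C = {1, 5, 8, 13}
First, A ∪ B = {3, 6, 7, 8, 9, 13}
Then, (A ∪ B) ∪ C = {1, 3, 5, 6, 7, 8, 9, 13}

{1, 3, 5, 6, 7, 8, 9, 13}


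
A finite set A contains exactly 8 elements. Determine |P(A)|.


The set has 8 elements.
The power set contains all possible subsets.
|P(A)| = 2^|A| = 2^8 = 256

256


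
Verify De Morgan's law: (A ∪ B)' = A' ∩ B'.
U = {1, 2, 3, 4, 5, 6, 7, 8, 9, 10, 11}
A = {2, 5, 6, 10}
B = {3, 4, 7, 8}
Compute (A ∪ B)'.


U = {1, 2, 3, 4, 5, 6, 7, 8, 9, 10, 11}
A = {2, 5, 6, 10}, B = {3, 4, 7, 8}
A ∪ B = {2, 3, 4, 5, 6, 7, 8, 10}
(A ∪ B)' = U \ (A ∪ B) = {1, 9, 11}
Verification via A' ∩ B': A' = {1, 3, 4, 7, 8, 9, 11}, B' = {1, 2, 5, 6, 9, 10, 11}
A' ∩ B' = {1, 9, 11} ✓

{1, 9, 11}


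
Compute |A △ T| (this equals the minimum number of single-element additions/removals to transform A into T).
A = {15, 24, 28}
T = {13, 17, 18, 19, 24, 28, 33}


Set A = {15, 24, 28}
Set T = {13, 17, 18, 19, 24, 28, 33}
Elements to remove from A (in A, not in T): {15} → 1 removals
Elements to add to A (in T, not in A): {13, 17, 18, 19, 33} → 5 additions
Total edits = 1 + 5 = 6

6


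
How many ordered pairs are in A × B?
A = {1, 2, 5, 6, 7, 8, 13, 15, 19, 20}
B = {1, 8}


Set A = {1, 2, 5, 6, 7, 8, 13, 15, 19, 20} has 10 elements.
Set B = {1, 8} has 2 elements.
|A × B| = |A| × |B| = 10 × 2 = 20

20


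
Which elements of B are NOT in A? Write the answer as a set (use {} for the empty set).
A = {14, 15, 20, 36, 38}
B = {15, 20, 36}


Set A = {14, 15, 20, 36, 38}
Set B = {15, 20, 36}
Check each element of B against A:
15 ∈ A, 20 ∈ A, 36 ∈ A
Elements of B not in A: {}

{}


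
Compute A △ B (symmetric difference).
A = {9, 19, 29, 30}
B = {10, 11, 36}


Set A = {9, 19, 29, 30}
Set B = {10, 11, 36}
A △ B = (A \ B) ∪ (B \ A)
Elements in A but not B: {9, 19, 29, 30}
Elements in B but not A: {10, 11, 36}
A △ B = {9, 10, 11, 19, 29, 30, 36}

{9, 10, 11, 19, 29, 30, 36}


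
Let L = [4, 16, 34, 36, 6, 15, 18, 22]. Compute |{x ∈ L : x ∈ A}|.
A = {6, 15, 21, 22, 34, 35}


Set A = {6, 15, 21, 22, 34, 35}
Candidates: [4, 16, 34, 36, 6, 15, 18, 22]
Check each candidate:
4 ∉ A, 16 ∉ A, 34 ∈ A, 36 ∉ A, 6 ∈ A, 15 ∈ A, 18 ∉ A, 22 ∈ A
Count of candidates in A: 4

4


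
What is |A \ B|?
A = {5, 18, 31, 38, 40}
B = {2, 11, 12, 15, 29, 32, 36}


Set A = {5, 18, 31, 38, 40}
Set B = {2, 11, 12, 15, 29, 32, 36}
A \ B = {5, 18, 31, 38, 40}
|A \ B| = 5

5


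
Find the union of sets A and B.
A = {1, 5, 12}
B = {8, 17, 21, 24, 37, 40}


Set A = {1, 5, 12}
Set B = {8, 17, 21, 24, 37, 40}
A ∪ B includes all elements in either set.
Elements from A: {1, 5, 12}
Elements from B not already included: {8, 17, 21, 24, 37, 40}
A ∪ B = {1, 5, 8, 12, 17, 21, 24, 37, 40}

{1, 5, 8, 12, 17, 21, 24, 37, 40}


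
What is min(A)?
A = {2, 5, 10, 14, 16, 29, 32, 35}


Set A = {2, 5, 10, 14, 16, 29, 32, 35}
Elements in ascending order: 2, 5, 10, 14, 16, 29, 32, 35
The smallest element is 2.

2


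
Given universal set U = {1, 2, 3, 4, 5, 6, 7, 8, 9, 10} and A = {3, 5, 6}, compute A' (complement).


Universal set U = {1, 2, 3, 4, 5, 6, 7, 8, 9, 10}
Set A = {3, 5, 6}
A' = U \ A = elements in U but not in A
Checking each element of U:
1 (not in A, include), 2 (not in A, include), 3 (in A, exclude), 4 (not in A, include), 5 (in A, exclude), 6 (in A, exclude), 7 (not in A, include), 8 (not in A, include), 9 (not in A, include), 10 (not in A, include)
A' = {1, 2, 4, 7, 8, 9, 10}

{1, 2, 4, 7, 8, 9, 10}


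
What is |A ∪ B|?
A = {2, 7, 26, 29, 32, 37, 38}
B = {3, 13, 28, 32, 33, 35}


Set A = {2, 7, 26, 29, 32, 37, 38}, |A| = 7
Set B = {3, 13, 28, 32, 33, 35}, |B| = 6
A ∩ B = {32}, |A ∩ B| = 1
|A ∪ B| = |A| + |B| - |A ∩ B| = 7 + 6 - 1 = 12

12


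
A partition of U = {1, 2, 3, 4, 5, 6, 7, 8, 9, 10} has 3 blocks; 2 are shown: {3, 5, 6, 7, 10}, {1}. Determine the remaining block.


U = {1, 2, 3, 4, 5, 6, 7, 8, 9, 10}
Shown blocks: {3, 5, 6, 7, 10}, {1}
A partition's blocks are pairwise disjoint and cover U, so the missing block = U \ (union of shown blocks).
Union of shown blocks: {1, 3, 5, 6, 7, 10}
Missing block = U \ (union) = {2, 4, 8, 9}

{2, 4, 8, 9}


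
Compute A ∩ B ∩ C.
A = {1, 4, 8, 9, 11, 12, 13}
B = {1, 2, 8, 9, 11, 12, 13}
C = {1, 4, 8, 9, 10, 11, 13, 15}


Set A = {1, 4, 8, 9, 11, 12, 13}
Set B = {1, 2, 8, 9, 11, 12, 13}
Set C = {1, 4, 8, 9, 10, 11, 13, 15}
First, A ∩ B = {1, 8, 9, 11, 12, 13}
Then, (A ∩ B) ∩ C = {1, 8, 9, 11, 13}

{1, 8, 9, 11, 13}


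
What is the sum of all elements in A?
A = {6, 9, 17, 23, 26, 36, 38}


Set A = {6, 9, 17, 23, 26, 36, 38}
Sum = 6 + 9 + 17 + 23 + 26 + 36 + 38 = 155

155


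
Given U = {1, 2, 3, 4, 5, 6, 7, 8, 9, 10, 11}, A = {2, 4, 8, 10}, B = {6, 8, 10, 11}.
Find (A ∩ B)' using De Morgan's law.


U = {1, 2, 3, 4, 5, 6, 7, 8, 9, 10, 11}
A = {2, 4, 8, 10}, B = {6, 8, 10, 11}
A ∩ B = {8, 10}
(A ∩ B)' = U \ (A ∩ B) = {1, 2, 3, 4, 5, 6, 7, 9, 11}
Verification via A' ∪ B': A' = {1, 3, 5, 6, 7, 9, 11}, B' = {1, 2, 3, 4, 5, 7, 9}
A' ∪ B' = {1, 2, 3, 4, 5, 6, 7, 9, 11} ✓

{1, 2, 3, 4, 5, 6, 7, 9, 11}


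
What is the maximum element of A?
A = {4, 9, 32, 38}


Set A = {4, 9, 32, 38}
Elements in ascending order: 4, 9, 32, 38
The largest element is 38.

38


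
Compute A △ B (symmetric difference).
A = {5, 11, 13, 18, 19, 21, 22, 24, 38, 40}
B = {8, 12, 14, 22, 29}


Set A = {5, 11, 13, 18, 19, 21, 22, 24, 38, 40}
Set B = {8, 12, 14, 22, 29}
A △ B = (A \ B) ∪ (B \ A)
Elements in A but not B: {5, 11, 13, 18, 19, 21, 24, 38, 40}
Elements in B but not A: {8, 12, 14, 29}
A △ B = {5, 8, 11, 12, 13, 14, 18, 19, 21, 24, 29, 38, 40}

{5, 8, 11, 12, 13, 14, 18, 19, 21, 24, 29, 38, 40}


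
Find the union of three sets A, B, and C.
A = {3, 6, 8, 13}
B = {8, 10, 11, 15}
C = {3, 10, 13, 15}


Set A = {3, 6, 8, 13}
Set B = {8, 10, 11, 15}
Set C = {3, 10, 13, 15}
First, A ∪ B = {3, 6, 8, 10, 11, 13, 15}
Then, (A ∪ B) ∪ C = {3, 6, 8, 10, 11, 13, 15}

{3, 6, 8, 10, 11, 13, 15}


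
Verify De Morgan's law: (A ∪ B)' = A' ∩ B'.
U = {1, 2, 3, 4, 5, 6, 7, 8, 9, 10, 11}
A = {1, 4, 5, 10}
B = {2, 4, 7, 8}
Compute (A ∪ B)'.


U = {1, 2, 3, 4, 5, 6, 7, 8, 9, 10, 11}
A = {1, 4, 5, 10}, B = {2, 4, 7, 8}
A ∪ B = {1, 2, 4, 5, 7, 8, 10}
(A ∪ B)' = U \ (A ∪ B) = {3, 6, 9, 11}
Verification via A' ∩ B': A' = {2, 3, 6, 7, 8, 9, 11}, B' = {1, 3, 5, 6, 9, 10, 11}
A' ∩ B' = {3, 6, 9, 11} ✓

{3, 6, 9, 11}


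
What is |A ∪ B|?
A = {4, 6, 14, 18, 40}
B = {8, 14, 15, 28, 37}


Set A = {4, 6, 14, 18, 40}, |A| = 5
Set B = {8, 14, 15, 28, 37}, |B| = 5
A ∩ B = {14}, |A ∩ B| = 1
|A ∪ B| = |A| + |B| - |A ∩ B| = 5 + 5 - 1 = 9

9


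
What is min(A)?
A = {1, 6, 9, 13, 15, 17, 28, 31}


Set A = {1, 6, 9, 13, 15, 17, 28, 31}
Elements in ascending order: 1, 6, 9, 13, 15, 17, 28, 31
The smallest element is 1.

1


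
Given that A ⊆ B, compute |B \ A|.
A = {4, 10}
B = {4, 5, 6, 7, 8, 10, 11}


Set A = {4, 10}, |A| = 2
Set B = {4, 5, 6, 7, 8, 10, 11}, |B| = 7
Since A ⊆ B: B \ A = {5, 6, 7, 8, 11}
|B| - |A| = 7 - 2 = 5

5


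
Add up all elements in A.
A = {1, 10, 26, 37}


Set A = {1, 10, 26, 37}
Sum = 1 + 10 + 26 + 37 = 74

74


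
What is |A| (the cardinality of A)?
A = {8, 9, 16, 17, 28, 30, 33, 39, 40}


Set A = {8, 9, 16, 17, 28, 30, 33, 39, 40}
Listing elements: 8, 9, 16, 17, 28, 30, 33, 39, 40
Counting: 9 elements
|A| = 9

9


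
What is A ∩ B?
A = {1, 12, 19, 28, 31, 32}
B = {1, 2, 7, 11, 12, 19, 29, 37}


Set A = {1, 12, 19, 28, 31, 32}
Set B = {1, 2, 7, 11, 12, 19, 29, 37}
A ∩ B includes only elements in both sets.
Check each element of A against B:
1 ✓, 12 ✓, 19 ✓, 28 ✗, 31 ✗, 32 ✗
A ∩ B = {1, 12, 19}

{1, 12, 19}


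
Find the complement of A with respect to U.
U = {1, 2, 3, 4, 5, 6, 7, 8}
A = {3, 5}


Universal set U = {1, 2, 3, 4, 5, 6, 7, 8}
Set A = {3, 5}
A' = U \ A = elements in U but not in A
Checking each element of U:
1 (not in A, include), 2 (not in A, include), 3 (in A, exclude), 4 (not in A, include), 5 (in A, exclude), 6 (not in A, include), 7 (not in A, include), 8 (not in A, include)
A' = {1, 2, 4, 6, 7, 8}

{1, 2, 4, 6, 7, 8}


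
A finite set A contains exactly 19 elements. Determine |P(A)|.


The set has 19 elements.
The power set contains all possible subsets.
|P(A)| = 2^|A| = 2^19 = 524288

524288


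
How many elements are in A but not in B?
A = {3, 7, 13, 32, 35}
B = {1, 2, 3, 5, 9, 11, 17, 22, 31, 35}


Set A = {3, 7, 13, 32, 35}
Set B = {1, 2, 3, 5, 9, 11, 17, 22, 31, 35}
A \ B = {7, 13, 32}
|A \ B| = 3

3


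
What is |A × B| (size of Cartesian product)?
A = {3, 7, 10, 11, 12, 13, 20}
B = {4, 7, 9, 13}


Set A = {3, 7, 10, 11, 12, 13, 20} has 7 elements.
Set B = {4, 7, 9, 13} has 4 elements.
|A × B| = |A| × |B| = 7 × 4 = 28

28


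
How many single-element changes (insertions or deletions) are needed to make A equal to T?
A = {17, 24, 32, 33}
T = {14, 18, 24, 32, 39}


Set A = {17, 24, 32, 33}
Set T = {14, 18, 24, 32, 39}
Elements to remove from A (in A, not in T): {17, 33} → 2 removals
Elements to add to A (in T, not in A): {14, 18, 39} → 3 additions
Total edits = 2 + 3 = 5

5


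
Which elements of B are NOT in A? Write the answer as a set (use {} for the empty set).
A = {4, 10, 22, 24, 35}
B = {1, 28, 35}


Set A = {4, 10, 22, 24, 35}
Set B = {1, 28, 35}
Check each element of B against A:
1 ∉ A (include), 28 ∉ A (include), 35 ∈ A
Elements of B not in A: {1, 28}

{1, 28}


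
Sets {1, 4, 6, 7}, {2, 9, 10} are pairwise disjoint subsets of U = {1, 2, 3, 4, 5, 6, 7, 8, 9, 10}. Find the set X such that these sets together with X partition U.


U = {1, 2, 3, 4, 5, 6, 7, 8, 9, 10}
Shown blocks: {1, 4, 6, 7}, {2, 9, 10}
A partition's blocks are pairwise disjoint and cover U, so the missing block = U \ (union of shown blocks).
Union of shown blocks: {1, 2, 4, 6, 7, 9, 10}
Missing block = U \ (union) = {3, 5, 8}

{3, 5, 8}


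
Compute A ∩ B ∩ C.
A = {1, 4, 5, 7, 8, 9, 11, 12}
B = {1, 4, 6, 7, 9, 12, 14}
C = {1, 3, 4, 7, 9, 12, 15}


Set A = {1, 4, 5, 7, 8, 9, 11, 12}
Set B = {1, 4, 6, 7, 9, 12, 14}
Set C = {1, 3, 4, 7, 9, 12, 15}
First, A ∩ B = {1, 4, 7, 9, 12}
Then, (A ∩ B) ∩ C = {1, 4, 7, 9, 12}

{1, 4, 7, 9, 12}


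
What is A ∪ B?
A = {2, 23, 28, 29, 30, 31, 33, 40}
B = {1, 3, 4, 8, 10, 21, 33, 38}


Set A = {2, 23, 28, 29, 30, 31, 33, 40}
Set B = {1, 3, 4, 8, 10, 21, 33, 38}
A ∪ B includes all elements in either set.
Elements from A: {2, 23, 28, 29, 30, 31, 33, 40}
Elements from B not already included: {1, 3, 4, 8, 10, 21, 38}
A ∪ B = {1, 2, 3, 4, 8, 10, 21, 23, 28, 29, 30, 31, 33, 38, 40}

{1, 2, 3, 4, 8, 10, 21, 23, 28, 29, 30, 31, 33, 38, 40}


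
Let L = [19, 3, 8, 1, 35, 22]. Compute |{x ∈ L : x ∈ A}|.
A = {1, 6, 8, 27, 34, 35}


Set A = {1, 6, 8, 27, 34, 35}
Candidates: [19, 3, 8, 1, 35, 22]
Check each candidate:
19 ∉ A, 3 ∉ A, 8 ∈ A, 1 ∈ A, 35 ∈ A, 22 ∉ A
Count of candidates in A: 3

3


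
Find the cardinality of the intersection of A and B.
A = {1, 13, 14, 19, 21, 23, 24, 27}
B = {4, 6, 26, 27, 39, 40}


Set A = {1, 13, 14, 19, 21, 23, 24, 27}
Set B = {4, 6, 26, 27, 39, 40}
A ∩ B = {27}
|A ∩ B| = 1

1


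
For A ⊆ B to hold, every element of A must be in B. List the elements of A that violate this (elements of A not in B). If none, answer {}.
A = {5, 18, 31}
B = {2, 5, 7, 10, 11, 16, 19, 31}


Set A = {5, 18, 31}
Set B = {2, 5, 7, 10, 11, 16, 19, 31}
Check each element of A against B:
5 ∈ B, 18 ∉ B (include), 31 ∈ B
Elements of A not in B: {18}

{18}


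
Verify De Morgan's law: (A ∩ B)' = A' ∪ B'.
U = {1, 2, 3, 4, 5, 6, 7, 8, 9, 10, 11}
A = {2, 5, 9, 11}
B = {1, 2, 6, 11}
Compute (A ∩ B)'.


U = {1, 2, 3, 4, 5, 6, 7, 8, 9, 10, 11}
A = {2, 5, 9, 11}, B = {1, 2, 6, 11}
A ∩ B = {2, 11}
(A ∩ B)' = U \ (A ∩ B) = {1, 3, 4, 5, 6, 7, 8, 9, 10}
Verification via A' ∪ B': A' = {1, 3, 4, 6, 7, 8, 10}, B' = {3, 4, 5, 7, 8, 9, 10}
A' ∪ B' = {1, 3, 4, 5, 6, 7, 8, 9, 10} ✓

{1, 3, 4, 5, 6, 7, 8, 9, 10}


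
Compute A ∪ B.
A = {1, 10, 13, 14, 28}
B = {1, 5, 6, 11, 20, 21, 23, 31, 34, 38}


Set A = {1, 10, 13, 14, 28}
Set B = {1, 5, 6, 11, 20, 21, 23, 31, 34, 38}
A ∪ B includes all elements in either set.
Elements from A: {1, 10, 13, 14, 28}
Elements from B not already included: {5, 6, 11, 20, 21, 23, 31, 34, 38}
A ∪ B = {1, 5, 6, 10, 11, 13, 14, 20, 21, 23, 28, 31, 34, 38}

{1, 5, 6, 10, 11, 13, 14, 20, 21, 23, 28, 31, 34, 38}


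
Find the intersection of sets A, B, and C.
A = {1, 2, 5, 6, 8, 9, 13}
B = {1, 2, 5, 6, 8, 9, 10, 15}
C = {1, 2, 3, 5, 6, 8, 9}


Set A = {1, 2, 5, 6, 8, 9, 13}
Set B = {1, 2, 5, 6, 8, 9, 10, 15}
Set C = {1, 2, 3, 5, 6, 8, 9}
First, A ∩ B = {1, 2, 5, 6, 8, 9}
Then, (A ∩ B) ∩ C = {1, 2, 5, 6, 8, 9}

{1, 2, 5, 6, 8, 9}


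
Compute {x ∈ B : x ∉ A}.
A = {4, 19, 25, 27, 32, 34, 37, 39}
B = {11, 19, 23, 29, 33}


Set A = {4, 19, 25, 27, 32, 34, 37, 39}
Set B = {11, 19, 23, 29, 33}
Check each element of B against A:
11 ∉ A (include), 19 ∈ A, 23 ∉ A (include), 29 ∉ A (include), 33 ∉ A (include)
Elements of B not in A: {11, 23, 29, 33}

{11, 23, 29, 33}


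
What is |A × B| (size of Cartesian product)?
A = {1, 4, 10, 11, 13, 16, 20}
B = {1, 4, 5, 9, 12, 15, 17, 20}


Set A = {1, 4, 10, 11, 13, 16, 20} has 7 elements.
Set B = {1, 4, 5, 9, 12, 15, 17, 20} has 8 elements.
|A × B| = |A| × |B| = 7 × 8 = 56

56


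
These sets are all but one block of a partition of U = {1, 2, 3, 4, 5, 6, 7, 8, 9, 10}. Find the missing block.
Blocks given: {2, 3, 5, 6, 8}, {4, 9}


U = {1, 2, 3, 4, 5, 6, 7, 8, 9, 10}
Shown blocks: {2, 3, 5, 6, 8}, {4, 9}
A partition's blocks are pairwise disjoint and cover U, so the missing block = U \ (union of shown blocks).
Union of shown blocks: {2, 3, 4, 5, 6, 8, 9}
Missing block = U \ (union) = {1, 7, 10}

{1, 7, 10}


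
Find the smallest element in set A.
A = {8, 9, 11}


Set A = {8, 9, 11}
Elements in ascending order: 8, 9, 11
The smallest element is 8.

8


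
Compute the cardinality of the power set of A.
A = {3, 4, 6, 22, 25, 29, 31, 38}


Set A = {3, 4, 6, 22, 25, 29, 31, 38}
|A| = 8
The power set P(A) contains all subsets of A.
|P(A)| = 2^|A| = 2^8 = 256

256


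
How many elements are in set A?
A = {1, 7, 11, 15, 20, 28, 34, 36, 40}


Set A = {1, 7, 11, 15, 20, 28, 34, 36, 40}
Listing elements: 1, 7, 11, 15, 20, 28, 34, 36, 40
Counting: 9 elements
|A| = 9

9


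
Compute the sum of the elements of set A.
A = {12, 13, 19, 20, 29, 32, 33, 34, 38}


Set A = {12, 13, 19, 20, 29, 32, 33, 34, 38}
Sum = 12 + 13 + 19 + 20 + 29 + 32 + 33 + 34 + 38 = 230

230


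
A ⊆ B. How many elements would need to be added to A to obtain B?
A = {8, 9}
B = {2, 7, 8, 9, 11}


Set A = {8, 9}, |A| = 2
Set B = {2, 7, 8, 9, 11}, |B| = 5
Since A ⊆ B: B \ A = {2, 7, 11}
|B| - |A| = 5 - 2 = 3

3


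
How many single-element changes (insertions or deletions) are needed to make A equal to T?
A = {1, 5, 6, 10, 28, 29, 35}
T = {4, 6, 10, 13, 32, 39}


Set A = {1, 5, 6, 10, 28, 29, 35}
Set T = {4, 6, 10, 13, 32, 39}
Elements to remove from A (in A, not in T): {1, 5, 28, 29, 35} → 5 removals
Elements to add to A (in T, not in A): {4, 13, 32, 39} → 4 additions
Total edits = 5 + 4 = 9

9


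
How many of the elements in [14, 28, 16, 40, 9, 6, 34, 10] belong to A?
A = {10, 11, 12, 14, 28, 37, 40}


Set A = {10, 11, 12, 14, 28, 37, 40}
Candidates: [14, 28, 16, 40, 9, 6, 34, 10]
Check each candidate:
14 ∈ A, 28 ∈ A, 16 ∉ A, 40 ∈ A, 9 ∉ A, 6 ∉ A, 34 ∉ A, 10 ∈ A
Count of candidates in A: 4

4


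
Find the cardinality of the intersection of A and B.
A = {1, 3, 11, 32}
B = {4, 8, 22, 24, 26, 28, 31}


Set A = {1, 3, 11, 32}
Set B = {4, 8, 22, 24, 26, 28, 31}
A ∩ B = {}
|A ∩ B| = 0

0


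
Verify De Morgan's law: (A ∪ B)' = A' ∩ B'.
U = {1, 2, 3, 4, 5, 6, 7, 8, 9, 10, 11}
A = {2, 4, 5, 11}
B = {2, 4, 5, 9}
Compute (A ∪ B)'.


U = {1, 2, 3, 4, 5, 6, 7, 8, 9, 10, 11}
A = {2, 4, 5, 11}, B = {2, 4, 5, 9}
A ∪ B = {2, 4, 5, 9, 11}
(A ∪ B)' = U \ (A ∪ B) = {1, 3, 6, 7, 8, 10}
Verification via A' ∩ B': A' = {1, 3, 6, 7, 8, 9, 10}, B' = {1, 3, 6, 7, 8, 10, 11}
A' ∩ B' = {1, 3, 6, 7, 8, 10} ✓

{1, 3, 6, 7, 8, 10}


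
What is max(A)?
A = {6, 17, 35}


Set A = {6, 17, 35}
Elements in ascending order: 6, 17, 35
The largest element is 35.

35


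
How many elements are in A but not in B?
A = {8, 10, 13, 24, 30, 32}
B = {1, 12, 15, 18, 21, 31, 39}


Set A = {8, 10, 13, 24, 30, 32}
Set B = {1, 12, 15, 18, 21, 31, 39}
A \ B = {8, 10, 13, 24, 30, 32}
|A \ B| = 6

6


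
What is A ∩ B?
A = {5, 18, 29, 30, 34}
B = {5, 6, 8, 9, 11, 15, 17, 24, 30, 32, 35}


Set A = {5, 18, 29, 30, 34}
Set B = {5, 6, 8, 9, 11, 15, 17, 24, 30, 32, 35}
A ∩ B includes only elements in both sets.
Check each element of A against B:
5 ✓, 18 ✗, 29 ✗, 30 ✓, 34 ✗
A ∩ B = {5, 30}

{5, 30}


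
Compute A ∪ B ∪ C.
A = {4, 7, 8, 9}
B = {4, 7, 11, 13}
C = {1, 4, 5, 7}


Set A = {4, 7, 8, 9}
Set B = {4, 7, 11, 13}
Set C = {1, 4, 5, 7}
First, A ∪ B = {4, 7, 8, 9, 11, 13}
Then, (A ∪ B) ∪ C = {1, 4, 5, 7, 8, 9, 11, 13}

{1, 4, 5, 7, 8, 9, 11, 13}


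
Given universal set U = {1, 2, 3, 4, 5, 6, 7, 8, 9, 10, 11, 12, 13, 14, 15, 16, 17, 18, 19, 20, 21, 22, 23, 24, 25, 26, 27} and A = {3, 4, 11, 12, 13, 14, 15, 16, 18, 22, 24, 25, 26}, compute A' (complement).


Universal set U = {1, 2, 3, 4, 5, 6, 7, 8, 9, 10, 11, 12, 13, 14, 15, 16, 17, 18, 19, 20, 21, 22, 23, 24, 25, 26, 27}
Set A = {3, 4, 11, 12, 13, 14, 15, 16, 18, 22, 24, 25, 26}
A' = U \ A = elements in U but not in A
Checking each element of U:
1 (not in A, include), 2 (not in A, include), 3 (in A, exclude), 4 (in A, exclude), 5 (not in A, include), 6 (not in A, include), 7 (not in A, include), 8 (not in A, include), 9 (not in A, include), 10 (not in A, include), 11 (in A, exclude), 12 (in A, exclude), 13 (in A, exclude), 14 (in A, exclude), 15 (in A, exclude), 16 (in A, exclude), 17 (not in A, include), 18 (in A, exclude), 19 (not in A, include), 20 (not in A, include), 21 (not in A, include), 22 (in A, exclude), 23 (not in A, include), 24 (in A, exclude), 25 (in A, exclude), 26 (in A, exclude), 27 (not in A, include)
A' = {1, 2, 5, 6, 7, 8, 9, 10, 17, 19, 20, 21, 23, 27}

{1, 2, 5, 6, 7, 8, 9, 10, 17, 19, 20, 21, 23, 27}


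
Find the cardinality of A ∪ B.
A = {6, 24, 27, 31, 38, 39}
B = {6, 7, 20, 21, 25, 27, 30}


Set A = {6, 24, 27, 31, 38, 39}, |A| = 6
Set B = {6, 7, 20, 21, 25, 27, 30}, |B| = 7
A ∩ B = {6, 27}, |A ∩ B| = 2
|A ∪ B| = |A| + |B| - |A ∩ B| = 6 + 7 - 2 = 11

11


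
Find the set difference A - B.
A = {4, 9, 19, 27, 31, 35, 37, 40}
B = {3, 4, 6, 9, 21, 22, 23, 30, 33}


Set A = {4, 9, 19, 27, 31, 35, 37, 40}
Set B = {3, 4, 6, 9, 21, 22, 23, 30, 33}
A \ B includes elements in A that are not in B.
Check each element of A:
4 (in B, remove), 9 (in B, remove), 19 (not in B, keep), 27 (not in B, keep), 31 (not in B, keep), 35 (not in B, keep), 37 (not in B, keep), 40 (not in B, keep)
A \ B = {19, 27, 31, 35, 37, 40}

{19, 27, 31, 35, 37, 40}


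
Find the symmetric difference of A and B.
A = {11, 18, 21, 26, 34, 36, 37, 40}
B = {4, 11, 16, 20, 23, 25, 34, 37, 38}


Set A = {11, 18, 21, 26, 34, 36, 37, 40}
Set B = {4, 11, 16, 20, 23, 25, 34, 37, 38}
A △ B = (A \ B) ∪ (B \ A)
Elements in A but not B: {18, 21, 26, 36, 40}
Elements in B but not A: {4, 16, 20, 23, 25, 38}
A △ B = {4, 16, 18, 20, 21, 23, 25, 26, 36, 38, 40}

{4, 16, 18, 20, 21, 23, 25, 26, 36, 38, 40}


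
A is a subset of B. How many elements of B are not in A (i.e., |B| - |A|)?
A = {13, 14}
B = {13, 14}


Set A = {13, 14}, |A| = 2
Set B = {13, 14}, |B| = 2
Since A ⊆ B: B \ A = {}
|B| - |A| = 2 - 2 = 0

0


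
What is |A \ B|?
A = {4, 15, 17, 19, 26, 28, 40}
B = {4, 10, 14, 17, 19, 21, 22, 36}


Set A = {4, 15, 17, 19, 26, 28, 40}
Set B = {4, 10, 14, 17, 19, 21, 22, 36}
A \ B = {15, 26, 28, 40}
|A \ B| = 4

4


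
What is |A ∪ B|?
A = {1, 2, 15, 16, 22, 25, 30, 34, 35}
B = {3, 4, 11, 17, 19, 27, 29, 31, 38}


Set A = {1, 2, 15, 16, 22, 25, 30, 34, 35}, |A| = 9
Set B = {3, 4, 11, 17, 19, 27, 29, 31, 38}, |B| = 9
A ∩ B = {}, |A ∩ B| = 0
|A ∪ B| = |A| + |B| - |A ∩ B| = 9 + 9 - 0 = 18

18


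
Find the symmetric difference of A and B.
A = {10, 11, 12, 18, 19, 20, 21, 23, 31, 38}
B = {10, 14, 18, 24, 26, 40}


Set A = {10, 11, 12, 18, 19, 20, 21, 23, 31, 38}
Set B = {10, 14, 18, 24, 26, 40}
A △ B = (A \ B) ∪ (B \ A)
Elements in A but not B: {11, 12, 19, 20, 21, 23, 31, 38}
Elements in B but not A: {14, 24, 26, 40}
A △ B = {11, 12, 14, 19, 20, 21, 23, 24, 26, 31, 38, 40}

{11, 12, 14, 19, 20, 21, 23, 24, 26, 31, 38, 40}


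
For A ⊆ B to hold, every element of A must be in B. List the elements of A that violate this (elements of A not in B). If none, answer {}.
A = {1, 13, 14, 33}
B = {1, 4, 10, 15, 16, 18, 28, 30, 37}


Set A = {1, 13, 14, 33}
Set B = {1, 4, 10, 15, 16, 18, 28, 30, 37}
Check each element of A against B:
1 ∈ B, 13 ∉ B (include), 14 ∉ B (include), 33 ∉ B (include)
Elements of A not in B: {13, 14, 33}

{13, 14, 33}


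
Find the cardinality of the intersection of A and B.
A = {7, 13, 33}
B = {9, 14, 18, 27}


Set A = {7, 13, 33}
Set B = {9, 14, 18, 27}
A ∩ B = {}
|A ∩ B| = 0

0


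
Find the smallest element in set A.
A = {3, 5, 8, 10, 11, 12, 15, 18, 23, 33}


Set A = {3, 5, 8, 10, 11, 12, 15, 18, 23, 33}
Elements in ascending order: 3, 5, 8, 10, 11, 12, 15, 18, 23, 33
The smallest element is 3.

3


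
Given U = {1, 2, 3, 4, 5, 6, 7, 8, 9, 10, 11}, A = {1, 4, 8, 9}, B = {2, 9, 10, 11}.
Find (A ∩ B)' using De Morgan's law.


U = {1, 2, 3, 4, 5, 6, 7, 8, 9, 10, 11}
A = {1, 4, 8, 9}, B = {2, 9, 10, 11}
A ∩ B = {9}
(A ∩ B)' = U \ (A ∩ B) = {1, 2, 3, 4, 5, 6, 7, 8, 10, 11}
Verification via A' ∪ B': A' = {2, 3, 5, 6, 7, 10, 11}, B' = {1, 3, 4, 5, 6, 7, 8}
A' ∪ B' = {1, 2, 3, 4, 5, 6, 7, 8, 10, 11} ✓

{1, 2, 3, 4, 5, 6, 7, 8, 10, 11}


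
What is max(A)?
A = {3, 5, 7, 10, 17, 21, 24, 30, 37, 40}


Set A = {3, 5, 7, 10, 17, 21, 24, 30, 37, 40}
Elements in ascending order: 3, 5, 7, 10, 17, 21, 24, 30, 37, 40
The largest element is 40.

40


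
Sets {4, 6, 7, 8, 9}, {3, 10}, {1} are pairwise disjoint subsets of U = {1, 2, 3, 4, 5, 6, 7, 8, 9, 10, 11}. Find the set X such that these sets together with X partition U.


U = {1, 2, 3, 4, 5, 6, 7, 8, 9, 10, 11}
Shown blocks: {4, 6, 7, 8, 9}, {3, 10}, {1}
A partition's blocks are pairwise disjoint and cover U, so the missing block = U \ (union of shown blocks).
Union of shown blocks: {1, 3, 4, 6, 7, 8, 9, 10}
Missing block = U \ (union) = {2, 5, 11}

{2, 5, 11}


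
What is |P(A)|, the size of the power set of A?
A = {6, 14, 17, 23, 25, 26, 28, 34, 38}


Set A = {6, 14, 17, 23, 25, 26, 28, 34, 38}
|A| = 9
The power set P(A) contains all subsets of A.
|P(A)| = 2^|A| = 2^9 = 512

512


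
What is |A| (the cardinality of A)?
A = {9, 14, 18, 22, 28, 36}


Set A = {9, 14, 18, 22, 28, 36}
Listing elements: 9, 14, 18, 22, 28, 36
Counting: 6 elements
|A| = 6

6


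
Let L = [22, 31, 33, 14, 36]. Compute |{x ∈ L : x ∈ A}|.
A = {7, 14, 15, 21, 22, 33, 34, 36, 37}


Set A = {7, 14, 15, 21, 22, 33, 34, 36, 37}
Candidates: [22, 31, 33, 14, 36]
Check each candidate:
22 ∈ A, 31 ∉ A, 33 ∈ A, 14 ∈ A, 36 ∈ A
Count of candidates in A: 4

4


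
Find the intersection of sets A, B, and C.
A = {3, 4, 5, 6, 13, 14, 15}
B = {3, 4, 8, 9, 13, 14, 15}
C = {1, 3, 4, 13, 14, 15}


Set A = {3, 4, 5, 6, 13, 14, 15}
Set B = {3, 4, 8, 9, 13, 14, 15}
Set C = {1, 3, 4, 13, 14, 15}
First, A ∩ B = {3, 4, 13, 14, 15}
Then, (A ∩ B) ∩ C = {3, 4, 13, 14, 15}

{3, 4, 13, 14, 15}


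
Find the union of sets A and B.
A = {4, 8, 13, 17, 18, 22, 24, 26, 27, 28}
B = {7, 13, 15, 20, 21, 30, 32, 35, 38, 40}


Set A = {4, 8, 13, 17, 18, 22, 24, 26, 27, 28}
Set B = {7, 13, 15, 20, 21, 30, 32, 35, 38, 40}
A ∪ B includes all elements in either set.
Elements from A: {4, 8, 13, 17, 18, 22, 24, 26, 27, 28}
Elements from B not already included: {7, 15, 20, 21, 30, 32, 35, 38, 40}
A ∪ B = {4, 7, 8, 13, 15, 17, 18, 20, 21, 22, 24, 26, 27, 28, 30, 32, 35, 38, 40}

{4, 7, 8, 13, 15, 17, 18, 20, 21, 22, 24, 26, 27, 28, 30, 32, 35, 38, 40}


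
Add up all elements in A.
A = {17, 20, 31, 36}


Set A = {17, 20, 31, 36}
Sum = 17 + 20 + 31 + 36 = 104

104


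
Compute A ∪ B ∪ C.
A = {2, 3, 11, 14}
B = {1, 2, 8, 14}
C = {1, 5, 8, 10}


Set A = {2, 3, 11, 14}
Set B = {1, 2, 8, 14}
Set C = {1, 5, 8, 10}
First, A ∪ B = {1, 2, 3, 8, 11, 14}
Then, (A ∪ B) ∪ C = {1, 2, 3, 5, 8, 10, 11, 14}

{1, 2, 3, 5, 8, 10, 11, 14}


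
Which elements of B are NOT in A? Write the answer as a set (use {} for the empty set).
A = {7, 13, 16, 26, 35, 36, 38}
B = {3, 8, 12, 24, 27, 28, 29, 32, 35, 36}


Set A = {7, 13, 16, 26, 35, 36, 38}
Set B = {3, 8, 12, 24, 27, 28, 29, 32, 35, 36}
Check each element of B against A:
3 ∉ A (include), 8 ∉ A (include), 12 ∉ A (include), 24 ∉ A (include), 27 ∉ A (include), 28 ∉ A (include), 29 ∉ A (include), 32 ∉ A (include), 35 ∈ A, 36 ∈ A
Elements of B not in A: {3, 8, 12, 24, 27, 28, 29, 32}

{3, 8, 12, 24, 27, 28, 29, 32}


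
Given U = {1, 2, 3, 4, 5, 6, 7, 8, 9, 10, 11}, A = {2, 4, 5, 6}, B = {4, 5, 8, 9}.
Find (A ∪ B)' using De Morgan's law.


U = {1, 2, 3, 4, 5, 6, 7, 8, 9, 10, 11}
A = {2, 4, 5, 6}, B = {4, 5, 8, 9}
A ∪ B = {2, 4, 5, 6, 8, 9}
(A ∪ B)' = U \ (A ∪ B) = {1, 3, 7, 10, 11}
Verification via A' ∩ B': A' = {1, 3, 7, 8, 9, 10, 11}, B' = {1, 2, 3, 6, 7, 10, 11}
A' ∩ B' = {1, 3, 7, 10, 11} ✓

{1, 3, 7, 10, 11}


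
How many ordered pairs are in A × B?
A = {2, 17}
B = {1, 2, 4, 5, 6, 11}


Set A = {2, 17} has 2 elements.
Set B = {1, 2, 4, 5, 6, 11} has 6 elements.
|A × B| = |A| × |B| = 2 × 6 = 12

12


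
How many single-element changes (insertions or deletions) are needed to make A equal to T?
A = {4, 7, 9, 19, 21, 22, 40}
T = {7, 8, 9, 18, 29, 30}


Set A = {4, 7, 9, 19, 21, 22, 40}
Set T = {7, 8, 9, 18, 29, 30}
Elements to remove from A (in A, not in T): {4, 19, 21, 22, 40} → 5 removals
Elements to add to A (in T, not in A): {8, 18, 29, 30} → 4 additions
Total edits = 5 + 4 = 9

9


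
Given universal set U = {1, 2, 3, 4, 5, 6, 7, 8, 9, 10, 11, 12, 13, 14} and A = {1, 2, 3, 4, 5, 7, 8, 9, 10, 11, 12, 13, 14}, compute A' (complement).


Universal set U = {1, 2, 3, 4, 5, 6, 7, 8, 9, 10, 11, 12, 13, 14}
Set A = {1, 2, 3, 4, 5, 7, 8, 9, 10, 11, 12, 13, 14}
A' = U \ A = elements in U but not in A
Checking each element of U:
1 (in A, exclude), 2 (in A, exclude), 3 (in A, exclude), 4 (in A, exclude), 5 (in A, exclude), 6 (not in A, include), 7 (in A, exclude), 8 (in A, exclude), 9 (in A, exclude), 10 (in A, exclude), 11 (in A, exclude), 12 (in A, exclude), 13 (in A, exclude), 14 (in A, exclude)
A' = {6}

{6}


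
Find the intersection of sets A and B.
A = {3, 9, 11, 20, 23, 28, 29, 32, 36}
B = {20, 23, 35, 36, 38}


Set A = {3, 9, 11, 20, 23, 28, 29, 32, 36}
Set B = {20, 23, 35, 36, 38}
A ∩ B includes only elements in both sets.
Check each element of A against B:
3 ✗, 9 ✗, 11 ✗, 20 ✓, 23 ✓, 28 ✗, 29 ✗, 32 ✗, 36 ✓
A ∩ B = {20, 23, 36}

{20, 23, 36}


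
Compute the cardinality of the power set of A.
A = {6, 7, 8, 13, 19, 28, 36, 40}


Set A = {6, 7, 8, 13, 19, 28, 36, 40}
|A| = 8
The power set P(A) contains all subsets of A.
|P(A)| = 2^|A| = 2^8 = 256

256


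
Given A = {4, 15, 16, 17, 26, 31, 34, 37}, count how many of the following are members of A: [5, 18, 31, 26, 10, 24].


Set A = {4, 15, 16, 17, 26, 31, 34, 37}
Candidates: [5, 18, 31, 26, 10, 24]
Check each candidate:
5 ∉ A, 18 ∉ A, 31 ∈ A, 26 ∈ A, 10 ∉ A, 24 ∉ A
Count of candidates in A: 2

2


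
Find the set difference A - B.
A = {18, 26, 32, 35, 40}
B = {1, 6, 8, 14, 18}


Set A = {18, 26, 32, 35, 40}
Set B = {1, 6, 8, 14, 18}
A \ B includes elements in A that are not in B.
Check each element of A:
18 (in B, remove), 26 (not in B, keep), 32 (not in B, keep), 35 (not in B, keep), 40 (not in B, keep)
A \ B = {26, 32, 35, 40}

{26, 32, 35, 40}


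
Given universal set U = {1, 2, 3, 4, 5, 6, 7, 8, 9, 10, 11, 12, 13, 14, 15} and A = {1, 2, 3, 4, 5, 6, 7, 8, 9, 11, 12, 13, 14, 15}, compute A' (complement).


Universal set U = {1, 2, 3, 4, 5, 6, 7, 8, 9, 10, 11, 12, 13, 14, 15}
Set A = {1, 2, 3, 4, 5, 6, 7, 8, 9, 11, 12, 13, 14, 15}
A' = U \ A = elements in U but not in A
Checking each element of U:
1 (in A, exclude), 2 (in A, exclude), 3 (in A, exclude), 4 (in A, exclude), 5 (in A, exclude), 6 (in A, exclude), 7 (in A, exclude), 8 (in A, exclude), 9 (in A, exclude), 10 (not in A, include), 11 (in A, exclude), 12 (in A, exclude), 13 (in A, exclude), 14 (in A, exclude), 15 (in A, exclude)
A' = {10}

{10}


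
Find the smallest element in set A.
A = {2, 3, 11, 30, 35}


Set A = {2, 3, 11, 30, 35}
Elements in ascending order: 2, 3, 11, 30, 35
The smallest element is 2.

2


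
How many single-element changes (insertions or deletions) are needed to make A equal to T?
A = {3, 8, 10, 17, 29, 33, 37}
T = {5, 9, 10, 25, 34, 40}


Set A = {3, 8, 10, 17, 29, 33, 37}
Set T = {5, 9, 10, 25, 34, 40}
Elements to remove from A (in A, not in T): {3, 8, 17, 29, 33, 37} → 6 removals
Elements to add to A (in T, not in A): {5, 9, 25, 34, 40} → 5 additions
Total edits = 6 + 5 = 11

11


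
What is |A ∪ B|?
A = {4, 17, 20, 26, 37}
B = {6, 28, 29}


Set A = {4, 17, 20, 26, 37}, |A| = 5
Set B = {6, 28, 29}, |B| = 3
A ∩ B = {}, |A ∩ B| = 0
|A ∪ B| = |A| + |B| - |A ∩ B| = 5 + 3 - 0 = 8

8


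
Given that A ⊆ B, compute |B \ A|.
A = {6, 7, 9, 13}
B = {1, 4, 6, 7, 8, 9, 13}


Set A = {6, 7, 9, 13}, |A| = 4
Set B = {1, 4, 6, 7, 8, 9, 13}, |B| = 7
Since A ⊆ B: B \ A = {1, 4, 8}
|B| - |A| = 7 - 4 = 3

3


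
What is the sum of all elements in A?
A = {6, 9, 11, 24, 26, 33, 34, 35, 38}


Set A = {6, 9, 11, 24, 26, 33, 34, 35, 38}
Sum = 6 + 9 + 11 + 24 + 26 + 33 + 34 + 35 + 38 = 216

216


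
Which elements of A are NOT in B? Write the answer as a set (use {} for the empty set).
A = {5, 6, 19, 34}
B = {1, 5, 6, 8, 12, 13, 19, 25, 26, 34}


Set A = {5, 6, 19, 34}
Set B = {1, 5, 6, 8, 12, 13, 19, 25, 26, 34}
Check each element of A against B:
5 ∈ B, 6 ∈ B, 19 ∈ B, 34 ∈ B
Elements of A not in B: {}

{}
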